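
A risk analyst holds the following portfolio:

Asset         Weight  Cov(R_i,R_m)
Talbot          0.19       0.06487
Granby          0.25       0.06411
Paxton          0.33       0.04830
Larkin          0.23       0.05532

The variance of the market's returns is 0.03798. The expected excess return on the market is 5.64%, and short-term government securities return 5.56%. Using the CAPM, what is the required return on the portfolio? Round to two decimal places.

β_Talbot = 0.06487 / 0.03798 = 1.7080
β_Granby = 0.06411 / 0.03798 = 1.6880
β_Paxton = 0.04830 / 0.03798 = 1.2717
β_Larkin = 0.05532 / 0.03798 = 1.4566
β_P = Σ w_i β_i = 0.19×1.7080 + 0.25×1.6880 + 0.33×1.2717 + 0.23×1.4566 = 1.5012
E(R_P) = R_f + β_P × MRP = 5.56% + 1.5012 × 5.64% = 14.03%

14.03%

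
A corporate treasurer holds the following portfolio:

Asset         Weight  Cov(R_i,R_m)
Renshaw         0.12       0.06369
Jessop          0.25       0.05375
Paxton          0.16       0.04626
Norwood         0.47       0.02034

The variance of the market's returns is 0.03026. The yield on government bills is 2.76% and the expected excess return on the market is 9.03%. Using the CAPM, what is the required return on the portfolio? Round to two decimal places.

14.11%

β_Renshaw = 0.06369 / 0.03026 = 2.1048
β_Jessop = 0.05375 / 0.03026 = 1.7763
β_Paxton = 0.04626 / 0.03026 = 1.5288
β_Norwood = 0.02034 / 0.03026 = 0.6722
β_P = Σ w_i β_i = 0.12×2.1048 + 0.25×1.7763 + 0.16×1.5288 + 0.47×0.6722 = 1.2572
E(R_P) = R_f + β_P × MRP = 2.76% + 1.2572 × 9.03% = 14.11%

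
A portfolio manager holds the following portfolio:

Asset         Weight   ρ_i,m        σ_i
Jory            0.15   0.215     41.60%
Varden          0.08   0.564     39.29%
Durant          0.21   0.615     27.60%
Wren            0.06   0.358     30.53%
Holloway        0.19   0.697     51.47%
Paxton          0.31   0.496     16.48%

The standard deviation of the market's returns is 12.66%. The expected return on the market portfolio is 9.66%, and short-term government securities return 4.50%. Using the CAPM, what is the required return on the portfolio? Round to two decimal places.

11.30%

β_Jory = 0.215 × 41.60% / 12.66% = 0.7065
β_Varden = 0.564 × 39.29% / 12.66% = 1.7504
β_Durant = 0.615 × 27.60% / 12.66% = 1.3408
β_Wren = 0.358 × 30.53% / 12.66% = 0.8633
β_Holloway = 0.697 × 51.47% / 12.66% = 2.8337
β_Paxton = 0.496 × 16.48% / 12.66% = 0.6457
β_P = Σ w_i β_i = 0.15×0.7065 + 0.08×1.7504 + 0.21×1.3408 + 0.06×0.8633 + 0.19×2.8337 + 0.31×0.6457 = 1.3179
MRP = 9.66% − 4.50% = 5.16%
E(R_P) = R_f + β_P × MRP = 4.50% + 1.3179 × 5.16% = 11.30%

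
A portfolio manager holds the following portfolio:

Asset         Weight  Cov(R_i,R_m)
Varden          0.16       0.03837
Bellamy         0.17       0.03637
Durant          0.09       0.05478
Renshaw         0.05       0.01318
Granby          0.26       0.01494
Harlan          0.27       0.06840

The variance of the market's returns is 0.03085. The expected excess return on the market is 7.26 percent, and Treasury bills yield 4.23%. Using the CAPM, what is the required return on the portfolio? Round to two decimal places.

β_Varden = 0.03837 / 0.03085 = 1.2438
β_Bellamy = 0.03637 / 0.03085 = 1.1789
β_Durant = 0.05478 / 0.03085 = 1.7757
β_Renshaw = 0.01318 / 0.03085 = 0.4272
β_Granby = 0.01494 / 0.03085 = 0.4843
β_Harlan = 0.06840 / 0.03085 = 2.2172
β_P = Σ w_i β_i = 0.16×1.2438 + 0.17×1.1789 + 0.09×1.7757 + 0.05×0.4272 + 0.26×0.4843 + 0.27×2.2172 = 1.3052
E(R_P) = R_f + β_P × MRP = 4.23% + 1.3052 × 7.26% = 13.71%

13.71%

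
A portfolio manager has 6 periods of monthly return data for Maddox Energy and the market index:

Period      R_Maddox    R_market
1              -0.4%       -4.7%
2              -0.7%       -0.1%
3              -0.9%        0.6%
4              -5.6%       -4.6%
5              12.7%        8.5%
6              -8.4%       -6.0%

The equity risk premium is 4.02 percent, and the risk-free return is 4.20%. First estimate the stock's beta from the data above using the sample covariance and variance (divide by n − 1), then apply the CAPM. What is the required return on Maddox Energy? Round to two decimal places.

Mean R_i = (-0.4 − 0.7 − 0.9 − 5.6 + 12.7 − 8.4) / 6 = -0.5500%
Mean R_m = (-4.7 − 0.1 + 0.6 − 4.6 + 8.5 − 6.0) / 6 = -1.0500%
Σ(R_i − R̄_i)(R_m − R̄_m) = 182.0550  ⇒  Cov = 182.0550 / 5 = 36.4110
Σ(R_m − R̄_m)² = 145.2550  ⇒  Var(R_m) = 145.2550 / 5 = 29.0510
β = Cov / Var(R_m) = 36.4110 / 29.0510 = 1.2533
E(R) = R_f + β × MRP = 4.20% + 1.2533 × 4.02% = 9.24%

9.24%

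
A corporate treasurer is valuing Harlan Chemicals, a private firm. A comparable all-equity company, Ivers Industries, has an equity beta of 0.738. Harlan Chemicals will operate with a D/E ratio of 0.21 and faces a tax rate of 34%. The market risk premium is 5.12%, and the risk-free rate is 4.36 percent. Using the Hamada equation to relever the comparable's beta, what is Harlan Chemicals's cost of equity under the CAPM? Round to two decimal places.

β_L = β_U × [1 + (1 − t)(D/E)] = 0.738 × [1 + (1 − 0.34) × 0.21]
    = 0.738 × [1 + 0.66 × 0.21] = 0.738 × 1.1386 = 0.8403
E(R) = R_f + β_L × MRP = 4.36% + 0.8403 × 5.12% = 8.66%

8.66%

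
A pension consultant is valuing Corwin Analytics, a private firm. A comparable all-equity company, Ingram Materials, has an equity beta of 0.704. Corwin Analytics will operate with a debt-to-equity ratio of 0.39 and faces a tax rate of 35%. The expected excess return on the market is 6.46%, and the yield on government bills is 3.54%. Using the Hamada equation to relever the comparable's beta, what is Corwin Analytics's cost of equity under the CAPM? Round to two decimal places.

β_L = β_U × [1 + (1 − t)(D/E)] = 0.704 × [1 + (1 − 0.35) × 0.39]
    = 0.704 × [1 + 0.65 × 0.39] = 0.704 × 1.2535 = 0.8825
E(R) = R_f + β_L × MRP = 3.54% + 0.8825 × 6.46% = 9.24%

9.24%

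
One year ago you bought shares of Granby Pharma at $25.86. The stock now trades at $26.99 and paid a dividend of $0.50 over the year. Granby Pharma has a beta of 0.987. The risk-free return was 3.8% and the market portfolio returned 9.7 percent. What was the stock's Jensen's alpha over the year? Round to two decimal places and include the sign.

Realised HPR = (P1 + D1 − P0) / P0 = (26.99 + 0.50 − 25.86) / 25.86 = 1.63 / 25.86 = 6.3032%
MRP = 9.7% − 3.8% = 5.90%
CAPM required = R_f + β·MRP = 3.8% + 0.987 × 5.9% = 9.6233%
α = realised − required = 6.3032% − 9.6233% = -3.32%

-3.32%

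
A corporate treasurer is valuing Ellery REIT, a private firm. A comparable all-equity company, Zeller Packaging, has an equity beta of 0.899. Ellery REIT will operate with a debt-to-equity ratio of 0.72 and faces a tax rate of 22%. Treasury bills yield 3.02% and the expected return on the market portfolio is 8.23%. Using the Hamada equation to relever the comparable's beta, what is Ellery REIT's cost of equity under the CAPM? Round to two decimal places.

10.33%

β_L = β_U × [1 + (1 − t)(D/E)] = 0.899 × [1 + (1 − 0.22) × 0.72]
    = 0.899 × [1 + 0.78 × 0.72] = 0.899 × 1.5616 = 1.4039
MRP = 8.23% − 3.02% = 5.21%
E(R) = R_f + β_L × MRP = 3.02% + 1.4039 × 5.21% = 10.33%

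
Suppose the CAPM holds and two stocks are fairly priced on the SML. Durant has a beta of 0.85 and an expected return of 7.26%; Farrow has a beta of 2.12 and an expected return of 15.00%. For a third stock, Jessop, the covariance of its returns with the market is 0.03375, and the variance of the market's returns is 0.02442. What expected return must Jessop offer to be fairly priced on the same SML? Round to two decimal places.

10.50%

MRP = (15.00% − 7.26%) / (2.12 − 0.85) = 6.0945%
R_f = 7.26% − 0.85 × 6.0945% = 2.0797%
β_Jessop = Cov / Var(R_m) = 0.03375 / 0.02442 = 1.3821
E(R_Jessop) = R_f + β × MRP = 2.0797% + 1.3821 × 6.0945% = 10.50%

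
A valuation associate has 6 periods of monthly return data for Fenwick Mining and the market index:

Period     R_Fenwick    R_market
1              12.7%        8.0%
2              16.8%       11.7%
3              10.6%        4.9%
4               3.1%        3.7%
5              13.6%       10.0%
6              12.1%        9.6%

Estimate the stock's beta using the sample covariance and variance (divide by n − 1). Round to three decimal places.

Mean R_i = (12.7 + 16.8 + 10.6 + 3.1 + 13.6 + 12.1) / 6 = 11.4833%
Mean R_m = (8.0 + 11.7 + 4.9 + 3.7 + 10.0 + 9.6) / 6 = 7.9833%
Σ(R_i − R̄_i)(R_m − R̄_m) = 63.6783  ⇒  Cov = 63.6783 / 5 = 12.7357
Σ(R_m − R̄_m)² = 48.3483  ⇒  Var(R_m) = 48.3483 / 5 = 9.6697
β = Cov / Var(R_m) = 12.7357 / 9.6697 = 1.3171

1.317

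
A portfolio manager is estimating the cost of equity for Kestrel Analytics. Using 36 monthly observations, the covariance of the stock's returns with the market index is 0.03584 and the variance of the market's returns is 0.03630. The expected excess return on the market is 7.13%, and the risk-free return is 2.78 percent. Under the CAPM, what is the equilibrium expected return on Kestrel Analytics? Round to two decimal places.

9.82%

β = Cov(R_i, R_m) / Var(R_m) = 0.03584 / 0.03630 = 0.9873
E(R) = R_f + β × MRP = 2.78% + 0.9873 × 7.13% = 9.82%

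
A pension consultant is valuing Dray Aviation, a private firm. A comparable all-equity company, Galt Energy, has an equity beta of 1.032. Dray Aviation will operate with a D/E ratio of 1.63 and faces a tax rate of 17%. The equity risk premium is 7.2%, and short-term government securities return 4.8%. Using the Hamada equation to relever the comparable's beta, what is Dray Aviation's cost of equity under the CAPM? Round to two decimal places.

β_L = β_U × [1 + (1 − t)(D/E)] = 1.032 × [1 + (1 − 0.17) × 1.63]
    = 1.032 × [1 + 0.83 × 1.63] = 1.032 × 2.3529 = 2.4282
E(R) = R_f + β_L × MRP = 4.8% + 2.4282 × 7.2% = 22.28%

22.28%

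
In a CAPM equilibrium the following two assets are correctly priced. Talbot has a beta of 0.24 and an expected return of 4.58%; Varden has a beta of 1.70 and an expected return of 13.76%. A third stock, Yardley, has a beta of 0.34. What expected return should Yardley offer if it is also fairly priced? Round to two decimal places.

5.21%

MRP (SML slope) = (13.76% − 4.58%) / (1.70 − 0.24) = 9.18% / 1.46 = 6.2877%
R_f (intercept) = 4.58% − 0.24 × 6.2877% = 3.0710%
E(R_Yardley) = R_f + β × MRP = 3.0710% + 0.34 × 6.2877% = 5.21%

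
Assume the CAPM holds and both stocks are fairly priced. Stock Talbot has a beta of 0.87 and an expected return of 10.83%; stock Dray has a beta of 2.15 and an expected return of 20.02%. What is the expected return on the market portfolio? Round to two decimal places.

11.76%

Both satisfy E(R) = R_f + β·MRP, so the slope of the SML is
MRP = (20.02% − 10.83%) / (2.15 − 0.87) = 9.19% / 1.28 = 7.1797%
R_f = E(R_Talbot) − β_Talbot·MRP = 10.83% − 0.87 × 7.1797% = 4.5837%
E(R_m) = R_f + MRP = 4.5837% + 7.1797% = 11.76%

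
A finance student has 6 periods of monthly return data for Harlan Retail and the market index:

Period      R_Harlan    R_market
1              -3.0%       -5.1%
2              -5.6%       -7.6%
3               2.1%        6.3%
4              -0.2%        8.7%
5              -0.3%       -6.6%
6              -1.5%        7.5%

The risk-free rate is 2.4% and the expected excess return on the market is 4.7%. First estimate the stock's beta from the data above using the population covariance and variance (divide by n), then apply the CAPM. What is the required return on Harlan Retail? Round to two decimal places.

Mean R_i = (-3.0 − 5.6 + 2.1 − 0.2 − 0.3 − 1.5) / 6 = -1.4167%
Mean R_m = (-5.1 − 7.6 + 6.3 + 8.7 − 6.6 + 7.5) / 6 = 0.5333%
Σ(R_i − R̄_i)(R_m − R̄_m) = 64.6133  ⇒  Cov = 64.6133 / 6 = 10.7689
Σ(R_m − R̄_m)² = 297.2533  ⇒  Var(R_m) = 297.2533 / 6 = 49.5422
β = Cov / Var(R_m) = 10.7689 / 49.5422 = 0.2174
E(R) = R_f + β × MRP = 2.4% + 0.2174 × 4.7% = 3.42%

3.42%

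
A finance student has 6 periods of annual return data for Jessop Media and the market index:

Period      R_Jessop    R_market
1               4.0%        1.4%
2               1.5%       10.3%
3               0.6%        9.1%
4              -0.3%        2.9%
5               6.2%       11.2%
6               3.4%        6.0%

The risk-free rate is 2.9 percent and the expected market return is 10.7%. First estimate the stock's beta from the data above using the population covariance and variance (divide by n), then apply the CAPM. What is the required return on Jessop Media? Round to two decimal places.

Mean R_i = (4.0 + 1.5 + 0.6 − 0.3 + 6.2 + 3.4) / 6 = 2.5667%
Mean R_m = (1.4 + 10.3 + 9.1 + 2.9 + 11.2 + 6.0) / 6 = 6.8167%
Σ(R_i − R̄_i)(R_m − R̄_m) = 10.5033  ⇒  Cov = 10.5033 / 6 = 1.7506
Σ(R_m − R̄_m)² = 81.9083  ⇒  Var(R_m) = 81.9083 / 6 = 13.6514
β = Cov / Var(R_m) = 1.7506 / 13.6514 = 0.1282
MRP = 10.7% − 2.9% = 7.80%
E(R) = R_f + β × MRP = 2.9% + 0.1282 × 7.8% = 3.90%

3.90%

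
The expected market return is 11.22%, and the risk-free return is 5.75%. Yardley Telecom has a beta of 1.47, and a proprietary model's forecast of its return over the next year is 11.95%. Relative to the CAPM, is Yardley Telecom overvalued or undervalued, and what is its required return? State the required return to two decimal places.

Overvalued; required return 13.79%

MRP = 11.22% − 5.75% = 5.47%
Required return = R_f + β·MRP = 5.75% + 1.47 × 5.47% = 13.79%
Forecast 11.95% < required 13.79% → the stock plots below the SML → overvalued.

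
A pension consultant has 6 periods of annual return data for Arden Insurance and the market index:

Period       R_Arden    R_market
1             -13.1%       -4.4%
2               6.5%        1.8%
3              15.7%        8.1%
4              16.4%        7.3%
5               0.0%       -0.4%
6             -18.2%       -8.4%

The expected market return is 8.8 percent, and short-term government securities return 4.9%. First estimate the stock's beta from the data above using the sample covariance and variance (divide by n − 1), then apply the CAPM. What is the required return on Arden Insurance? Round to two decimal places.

13.54%

Mean R_i = (-13.1 + 6.5 + 15.7 + 16.4 + 0.0 − 18.2) / 6 = 1.2167%
Mean R_m = (-4.4 + 1.8 + 8.1 + 7.3 − 0.4 − 8.4) / 6 = 0.6667%
Σ(R_i − R̄_i)(R_m − R̄_m) = 464.2433  ⇒  Cov = 464.2433 / 5 = 92.8487
Σ(R_m − R̄_m)² = 209.5533  ⇒  Var(R_m) = 209.5533 / 5 = 41.9107
β = Cov / Var(R_m) = 92.8487 / 41.9107 = 2.2154
MRP = 8.8% − 4.9% = 3.90%
E(R) = R_f + β × MRP = 4.9% + 2.2154 × 3.9% = 13.54%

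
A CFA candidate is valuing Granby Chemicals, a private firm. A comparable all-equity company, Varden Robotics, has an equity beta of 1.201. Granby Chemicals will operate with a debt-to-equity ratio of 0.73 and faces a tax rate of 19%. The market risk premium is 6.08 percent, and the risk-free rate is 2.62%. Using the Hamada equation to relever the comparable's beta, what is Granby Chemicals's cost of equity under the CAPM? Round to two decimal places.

β_L = β_U × [1 + (1 − t)(D/E)] = 1.201 × [1 + (1 − 0.19) × 0.73]
    = 1.201 × [1 + 0.81 × 0.73] = 1.201 × 1.5913 = 1.9112
E(R) = R_f + β_L × MRP = 2.62% + 1.9112 × 6.08% = 14.24%

14.24%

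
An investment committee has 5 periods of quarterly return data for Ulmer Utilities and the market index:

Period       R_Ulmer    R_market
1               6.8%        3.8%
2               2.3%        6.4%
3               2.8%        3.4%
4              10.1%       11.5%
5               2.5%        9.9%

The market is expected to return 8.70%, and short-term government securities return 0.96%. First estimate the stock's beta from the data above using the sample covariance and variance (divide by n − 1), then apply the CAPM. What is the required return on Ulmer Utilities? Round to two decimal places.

3.85%

Mean R_i = (6.8 + 2.3 + 2.8 + 10.1 + 2.5) / 5 = 4.9000%
Mean R_m = (3.8 + 6.4 + 3.4 + 11.5 + 9.9) / 5 = 7.0000%
Σ(R_i − R̄_i)(R_m − R̄_m) = 19.4800  ⇒  Cov = 19.4800 / 4 = 4.8700
Σ(R_m − R̄_m)² = 52.2200  ⇒  Var(R_m) = 52.2200 / 4 = 13.0550
β = Cov / Var(R_m) = 4.8700 / 13.0550 = 0.3730
MRP = 8.70% − 0.96% = 7.74%
E(R) = R_f + β × MRP = 0.96% + 0.3730 × 7.74% = 3.85%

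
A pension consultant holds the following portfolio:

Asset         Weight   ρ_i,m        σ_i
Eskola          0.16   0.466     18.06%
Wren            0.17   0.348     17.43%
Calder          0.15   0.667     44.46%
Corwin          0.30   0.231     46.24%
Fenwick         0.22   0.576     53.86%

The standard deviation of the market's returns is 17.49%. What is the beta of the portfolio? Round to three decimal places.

β_Eskola = 0.466 × 18.06% / 17.49% = 0.4812
β_Wren = 0.348 × 17.43% / 17.49% = 0.3468
β_Calder = 0.667 × 44.46% / 17.49% = 1.6955
β_Corwin = 0.231 × 46.24% / 17.49% = 0.6107
β_Fenwick = 0.576 × 53.86% / 17.49% = 1.7738
β_P = Σ w_i β_i = 0.16×0.4812 + 0.17×0.3468 + 0.15×1.6955 + 0.30×0.6107 + 0.22×1.7738 = 0.9637

0.964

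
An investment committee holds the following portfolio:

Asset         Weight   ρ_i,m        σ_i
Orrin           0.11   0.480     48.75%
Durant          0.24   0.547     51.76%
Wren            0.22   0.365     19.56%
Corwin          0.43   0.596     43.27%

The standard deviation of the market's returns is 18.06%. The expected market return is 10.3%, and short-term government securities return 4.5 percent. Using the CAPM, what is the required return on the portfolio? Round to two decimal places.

11.57%

β_Orrin = 0.480 × 48.75% / 18.06% = 1.2957
β_Durant = 0.547 × 51.76% / 18.06% = 1.5677
β_Wren = 0.365 × 19.56% / 18.06% = 0.3953
β_Corwin = 0.596 × 43.27% / 18.06% = 1.4280
β_P = Σ w_i β_i = 0.11×1.2957 + 0.24×1.5677 + 0.22×0.3953 + 0.43×1.4280 = 1.2198
MRP = 10.3% − 4.5% = 5.80%
E(R_P) = R_f + β_P × MRP = 4.5% + 1.2198 × 5.8% = 11.57%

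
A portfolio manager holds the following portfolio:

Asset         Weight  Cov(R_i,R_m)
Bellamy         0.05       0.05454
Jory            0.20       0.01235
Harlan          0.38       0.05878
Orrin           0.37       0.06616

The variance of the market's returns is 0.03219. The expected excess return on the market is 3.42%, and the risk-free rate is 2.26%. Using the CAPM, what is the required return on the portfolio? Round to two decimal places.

7.79%

β_Bellamy = 0.05454 / 0.03219 = 1.6943
β_Jory = 0.01235 / 0.03219 = 0.3837
β_Harlan = 0.05878 / 0.03219 = 1.8260
β_Orrin = 0.06616 / 0.03219 = 2.0553
β_P = Σ w_i β_i = 0.05×1.6943 + 0.20×0.3837 + 0.38×1.8260 + 0.37×2.0553 = 1.6158
E(R_P) = R_f + β_P × MRP = 2.26% + 1.6158 × 3.42% = 7.79%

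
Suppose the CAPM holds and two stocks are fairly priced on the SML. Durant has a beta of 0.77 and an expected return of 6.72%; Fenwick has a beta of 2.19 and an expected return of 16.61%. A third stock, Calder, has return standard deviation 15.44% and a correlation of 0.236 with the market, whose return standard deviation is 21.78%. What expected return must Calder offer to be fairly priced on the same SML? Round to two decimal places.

2.52%

MRP = (16.61% − 6.72%) / (2.19 − 0.77) = 6.9648%
R_f = 6.72% − 0.77 × 6.9648% = 1.3571%
β_Calder = ρ·σ_i/σ_m = 0.236 × 15.44 / 21.78 = 0.1673
E(R_Calder) = R_f + β × MRP = 1.3571% + 0.1673 × 6.9648% = 2.52%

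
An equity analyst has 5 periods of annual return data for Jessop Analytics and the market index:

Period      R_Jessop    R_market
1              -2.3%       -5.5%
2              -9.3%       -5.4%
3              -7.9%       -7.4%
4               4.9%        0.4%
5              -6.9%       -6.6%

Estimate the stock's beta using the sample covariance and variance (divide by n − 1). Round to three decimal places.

Mean R_i = (-2.3 − 9.3 − 7.9 + 4.9 − 6.9) / 5 = -4.3000%
Mean R_m = (-5.5 − 5.4 − 7.4 + 0.4 − 6.6) / 5 = -4.9000%
Σ(R_i − R̄_i)(R_m − R̄_m) = 63.4800  ⇒  Cov = 63.4800 / 4 = 15.8700
Σ(R_m − R̄_m)² = 37.8400  ⇒  Var(R_m) = 37.8400 / 4 = 9.4600
β = Cov / Var(R_m) = 15.8700 / 9.4600 = 1.6776

1.678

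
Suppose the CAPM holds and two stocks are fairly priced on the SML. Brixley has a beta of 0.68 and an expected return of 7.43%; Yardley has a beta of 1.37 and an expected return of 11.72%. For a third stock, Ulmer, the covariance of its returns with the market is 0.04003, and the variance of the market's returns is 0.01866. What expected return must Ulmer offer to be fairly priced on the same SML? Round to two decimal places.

MRP = (11.72% − 7.43%) / (1.37 − 0.68) = 6.2174%
R_f = 7.43% − 0.68 × 6.2174% = 3.2022%
β_Ulmer = Cov / Var(R_m) = 0.04003 / 0.01866 = 2.1452
E(R_Ulmer) = R_f + β × MRP = 3.2022% + 2.1452 × 6.2174% = 16.54%

16.54%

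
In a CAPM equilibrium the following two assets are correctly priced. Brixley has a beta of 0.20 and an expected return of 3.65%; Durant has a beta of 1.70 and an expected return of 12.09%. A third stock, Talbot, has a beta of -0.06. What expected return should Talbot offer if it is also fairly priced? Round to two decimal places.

MRP (SML slope) = (12.09% − 3.65%) / (1.70 − 0.20) = 8.44% / 1.50 = 5.6267%
R_f (intercept) = 3.65% − 0.20 × 5.6267% = 2.5247%
E(R_Talbot) = R_f + β × MRP = 2.5247% + -0.06 × 5.6267% = 2.19%

2.19%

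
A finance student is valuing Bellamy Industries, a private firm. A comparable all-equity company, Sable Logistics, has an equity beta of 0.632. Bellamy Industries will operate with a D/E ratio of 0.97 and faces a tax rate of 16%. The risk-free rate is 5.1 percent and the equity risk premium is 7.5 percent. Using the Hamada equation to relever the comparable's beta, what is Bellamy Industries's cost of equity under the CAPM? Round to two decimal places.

β_L = β_U × [1 + (1 − t)(D/E)] = 0.632 × [1 + (1 − 0.16) × 0.97]
    = 0.632 × [1 + 0.84 × 0.97] = 0.632 × 1.8148 = 1.1470
E(R) = R_f + β_L × MRP = 5.1% + 1.1470 × 7.5% = 13.70%

13.70%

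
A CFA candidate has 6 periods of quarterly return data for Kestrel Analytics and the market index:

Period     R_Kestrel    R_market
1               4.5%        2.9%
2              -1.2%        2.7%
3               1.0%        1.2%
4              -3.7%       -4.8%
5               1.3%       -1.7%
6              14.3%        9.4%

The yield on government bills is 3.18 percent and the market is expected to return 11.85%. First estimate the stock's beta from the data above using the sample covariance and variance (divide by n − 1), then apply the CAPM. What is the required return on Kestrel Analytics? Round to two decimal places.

Mean R_i = (4.5 − 1.2 + 1.0 − 3.7 + 1.3 + 14.3) / 6 = 2.7000%
Mean R_m = (2.9 + 2.7 + 1.2 − 4.8 − 1.7 + 9.4) / 6 = 1.6167%
Σ(R_i − R̄_i)(R_m − R̄_m) = 134.7900  ⇒  Cov = 134.7900 / 5 = 26.9580
Σ(R_m − R̄_m)² = 115.7483  ⇒  Var(R_m) = 115.7483 / 5 = 23.1497
β = Cov / Var(R_m) = 26.9580 / 23.1497 = 1.1645
MRP = 11.85% − 3.18% = 8.67%
E(R) = R_f + β × MRP = 3.18% + 1.1645 × 8.67% = 13.28%

13.28%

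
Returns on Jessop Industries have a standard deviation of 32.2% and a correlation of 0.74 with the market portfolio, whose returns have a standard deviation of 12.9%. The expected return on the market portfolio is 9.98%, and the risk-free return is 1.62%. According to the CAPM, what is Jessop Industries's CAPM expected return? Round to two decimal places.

β = ρ × σ_i / σ_m = 0.74 × 32.2% / 12.9% = 1.8471
MRP = 9.98% − 1.62% = 8.36%
E(R) = 1.62% + 1.8471 × 8.36% = 17.06%

17.06%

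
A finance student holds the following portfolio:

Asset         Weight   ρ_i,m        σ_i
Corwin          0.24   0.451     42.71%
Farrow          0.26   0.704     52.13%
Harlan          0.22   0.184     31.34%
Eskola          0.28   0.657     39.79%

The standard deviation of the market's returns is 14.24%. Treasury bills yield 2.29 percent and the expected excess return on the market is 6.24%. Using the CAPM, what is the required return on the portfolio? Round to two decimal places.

12.26%

β_Corwin = 0.451 × 42.71% / 14.24% = 1.3527
β_Farrow = 0.704 × 52.13% / 14.24% = 2.5772
β_Harlan = 0.184 × 31.34% / 14.24% = 0.4050
β_Eskola = 0.657 × 39.79% / 14.24% = 1.8358
β_P = Σ w_i β_i = 0.24×1.3527 + 0.26×2.5772 + 0.22×0.4050 + 0.28×1.8358 = 1.5978
E(R_P) = R_f + β_P × MRP = 2.29% + 1.5978 × 6.24% = 12.26%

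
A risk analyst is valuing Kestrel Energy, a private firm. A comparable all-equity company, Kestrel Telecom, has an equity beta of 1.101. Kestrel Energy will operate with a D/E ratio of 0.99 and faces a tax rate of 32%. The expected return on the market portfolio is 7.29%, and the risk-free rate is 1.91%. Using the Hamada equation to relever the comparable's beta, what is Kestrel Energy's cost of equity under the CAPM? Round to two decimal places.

11.82%

β_L = β_U × [1 + (1 − t)(D/E)] = 1.101 × [1 + (1 − 0.32) × 0.99]
    = 1.101 × [1 + 0.68 × 0.99] = 1.101 × 1.6732 = 1.8422
MRP = 7.29% − 1.91% = 5.38%
E(R) = R_f + β_L × MRP = 1.91% + 1.8422 × 5.38% = 11.82%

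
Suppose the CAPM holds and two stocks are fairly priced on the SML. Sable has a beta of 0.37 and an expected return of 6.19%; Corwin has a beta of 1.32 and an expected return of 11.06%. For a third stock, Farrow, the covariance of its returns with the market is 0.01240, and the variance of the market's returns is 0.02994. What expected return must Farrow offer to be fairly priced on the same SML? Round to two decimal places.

MRP = (11.06% − 6.19%) / (1.32 − 0.37) = 5.1263%
R_f = 6.19% − 0.37 × 5.1263% = 4.2933%
β_Farrow = Cov / Var(R_m) = 0.01240 / 0.02994 = 0.4142
E(R_Farrow) = R_f + β × MRP = 4.2933% + 0.4142 × 5.1263% = 6.42%

6.42%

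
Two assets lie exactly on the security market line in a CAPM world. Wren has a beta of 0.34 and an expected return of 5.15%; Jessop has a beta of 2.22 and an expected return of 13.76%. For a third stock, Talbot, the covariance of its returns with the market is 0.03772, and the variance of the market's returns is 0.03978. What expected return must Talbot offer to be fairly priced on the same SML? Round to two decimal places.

MRP = (13.76% − 5.15%) / (2.22 − 0.34) = 4.5798%
R_f = 5.15% − 0.34 × 4.5798% = 3.5929%
β_Talbot = Cov / Var(R_m) = 0.03772 / 0.03978 = 0.9482
E(R_Talbot) = R_f + β × MRP = 3.5929% + 0.9482 × 4.5798% = 7.94%

7.94%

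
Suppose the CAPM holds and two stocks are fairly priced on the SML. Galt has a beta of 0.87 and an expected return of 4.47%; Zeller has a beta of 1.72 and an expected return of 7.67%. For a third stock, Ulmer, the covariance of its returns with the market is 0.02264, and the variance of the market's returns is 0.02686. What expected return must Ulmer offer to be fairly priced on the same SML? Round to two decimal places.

4.37%

MRP = (7.67% − 4.47%) / (1.72 − 0.87) = 3.7647%
R_f = 4.47% − 0.87 × 3.7647% = 1.1947%
β_Ulmer = Cov / Var(R_m) = 0.02264 / 0.02686 = 0.8429
E(R_Ulmer) = R_f + β × MRP = 1.1947% + 0.8429 × 3.7647% = 4.37%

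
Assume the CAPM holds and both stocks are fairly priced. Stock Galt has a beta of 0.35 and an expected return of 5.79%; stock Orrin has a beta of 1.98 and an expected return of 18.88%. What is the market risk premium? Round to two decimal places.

Both satisfy E(R) = R_f + β·MRP, so the slope of the SML is
MRP = (18.88% − 5.79%) / (1.98 − 0.35) = 13.09% / 1.63 = 8.0307%

8.03%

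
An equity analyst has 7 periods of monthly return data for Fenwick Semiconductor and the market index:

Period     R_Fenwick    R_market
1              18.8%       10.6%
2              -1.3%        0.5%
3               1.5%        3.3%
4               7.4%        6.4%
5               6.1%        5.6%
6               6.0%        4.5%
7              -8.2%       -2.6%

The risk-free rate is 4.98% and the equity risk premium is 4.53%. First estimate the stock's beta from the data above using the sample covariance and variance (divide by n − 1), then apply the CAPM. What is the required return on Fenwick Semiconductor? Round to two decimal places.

13.79%

Mean R_i = (18.8 − 1.3 + 1.5 + 7.4 + 6.1 + 6.0 − 8.2) / 7 = 4.3286%
Mean R_m = (10.6 + 0.5 + 3.3 + 6.4 + 5.6 + 4.5 − 2.6) / 7 = 4.0429%
Σ(R_i − R̄_i)(R_m − R̄_m) = 210.9214  ⇒  Cov = 210.9214 / 6 = 35.1536
Σ(R_m − R̄_m)² = 108.4171  ⇒  Var(R_m) = 108.4171 / 6 = 18.0695
β = Cov / Var(R_m) = 35.1536 / 18.0695 = 1.9455
E(R) = R_f + β × MRP = 4.98% + 1.9455 × 4.53% = 13.79%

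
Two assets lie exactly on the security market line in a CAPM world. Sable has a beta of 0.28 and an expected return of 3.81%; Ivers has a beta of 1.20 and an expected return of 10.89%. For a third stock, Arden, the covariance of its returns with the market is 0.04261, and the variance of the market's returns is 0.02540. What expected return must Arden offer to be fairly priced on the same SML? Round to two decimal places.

MRP = (10.89% − 3.81%) / (1.20 − 0.28) = 7.6957%
R_f = 3.81% − 0.28 × 7.6957% = 1.6552%
β_Arden = Cov / Var(R_m) = 0.04261 / 0.02540 = 1.6776
E(R_Arden) = R_f + β × MRP = 1.6552% + 1.6776 × 7.6957% = 14.57%

14.57%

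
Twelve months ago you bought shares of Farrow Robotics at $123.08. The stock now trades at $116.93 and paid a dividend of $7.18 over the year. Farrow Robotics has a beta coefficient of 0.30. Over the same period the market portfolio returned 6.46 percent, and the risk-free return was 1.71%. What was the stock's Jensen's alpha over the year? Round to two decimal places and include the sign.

Realised HPR = (P1 + D1 − P0) / P0 = (116.93 + 7.18 − 123.08) / 123.08 = 1.03 / 123.08 = 0.8369%
MRP = 6.46% − 1.71% = 4.75%
CAPM required = R_f + β·MRP = 1.71% + 0.30 × 4.75% = 3.1350%
α = realised − required = 0.8369% − 3.1350% = -2.30%

-2.30%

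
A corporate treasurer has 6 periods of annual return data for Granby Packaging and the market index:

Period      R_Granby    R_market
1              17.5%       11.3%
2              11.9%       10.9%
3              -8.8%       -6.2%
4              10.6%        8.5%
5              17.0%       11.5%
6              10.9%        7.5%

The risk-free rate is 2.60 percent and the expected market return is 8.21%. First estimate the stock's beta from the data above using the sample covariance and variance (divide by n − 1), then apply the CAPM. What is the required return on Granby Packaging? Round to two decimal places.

Mean R_i = (17.5 + 11.9 − 8.8 + 10.6 + 17.0 + 10.9) / 6 = 9.8500%
Mean R_m = (11.3 + 10.9 − 6.2 + 8.5 + 11.5 + 7.5) / 6 = 7.2500%
Σ(R_i − R̄_i)(R_m − R̄_m) = 320.8950  ⇒  Cov = 320.8950 / 5 = 64.1790
Σ(R_m − R̄_m)² = 230.3150  ⇒  Var(R_m) = 230.3150 / 5 = 46.0630
β = Cov / Var(R_m) = 64.1790 / 46.0630 = 1.3933
MRP = 8.21% − 2.60% = 5.61%
E(R) = R_f + β × MRP = 2.60% + 1.3933 × 5.61% = 10.42%

10.42%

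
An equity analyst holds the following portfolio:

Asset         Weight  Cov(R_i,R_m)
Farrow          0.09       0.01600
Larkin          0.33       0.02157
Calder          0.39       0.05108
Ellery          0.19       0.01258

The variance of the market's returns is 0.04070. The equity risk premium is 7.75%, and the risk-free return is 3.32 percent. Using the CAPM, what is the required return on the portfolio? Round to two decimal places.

β_Farrow = 0.01600 / 0.04070 = 0.3931
β_Larkin = 0.02157 / 0.04070 = 0.5300
β_Calder = 0.05108 / 0.04070 = 1.2550
β_Ellery = 0.01258 / 0.04070 = 0.3091
β_P = Σ w_i β_i = 0.09×0.3931 + 0.33×0.5300 + 0.39×1.2550 + 0.19×0.3091 = 0.7585
E(R_P) = R_f + β_P × MRP = 3.32% + 0.7585 × 7.75% = 9.20%

9.20%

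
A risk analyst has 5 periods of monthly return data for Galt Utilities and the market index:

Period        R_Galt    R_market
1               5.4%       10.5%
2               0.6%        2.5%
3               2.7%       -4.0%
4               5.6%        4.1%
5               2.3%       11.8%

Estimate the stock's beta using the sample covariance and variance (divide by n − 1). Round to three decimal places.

Mean R_i = (5.4 + 0.6 + 2.7 + 5.6 + 2.3) / 5 = 3.3200%
Mean R_m = (10.5 + 2.5 − 4.0 + 4.1 + 11.8) / 5 = 4.9800%
Σ(R_i − R̄_i)(R_m − R̄_m) = 14.8320  ⇒  Cov = 14.8320 / 4 = 3.7080
Σ(R_m − R̄_m)² = 164.5480  ⇒  Var(R_m) = 164.5480 / 4 = 41.1370
β = Cov / Var(R_m) = 3.7080 / 41.1370 = 0.0901

0.090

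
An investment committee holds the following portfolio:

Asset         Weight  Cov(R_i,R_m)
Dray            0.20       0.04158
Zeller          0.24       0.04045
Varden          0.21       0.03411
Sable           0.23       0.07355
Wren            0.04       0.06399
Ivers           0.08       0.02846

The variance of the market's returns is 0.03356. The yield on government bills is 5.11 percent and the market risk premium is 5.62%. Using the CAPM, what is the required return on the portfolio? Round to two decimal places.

β_Dray = 0.04158 / 0.03356 = 1.2390
β_Zeller = 0.04045 / 0.03356 = 1.2053
β_Varden = 0.03411 / 0.03356 = 1.0164
β_Sable = 0.07355 / 0.03356 = 2.1916
β_Wren = 0.06399 / 0.03356 = 1.9067
β_Ivers = 0.02846 / 0.03356 = 0.8480
β_P = Σ w_i β_i = 0.20×1.2390 + 0.24×1.2053 + 0.21×1.0164 + 0.23×2.1916 + 0.04×1.9067 + 0.08×0.8480 = 1.3987
E(R_P) = R_f + β_P × MRP = 5.11% + 1.3987 × 5.62% = 12.97%

12.97%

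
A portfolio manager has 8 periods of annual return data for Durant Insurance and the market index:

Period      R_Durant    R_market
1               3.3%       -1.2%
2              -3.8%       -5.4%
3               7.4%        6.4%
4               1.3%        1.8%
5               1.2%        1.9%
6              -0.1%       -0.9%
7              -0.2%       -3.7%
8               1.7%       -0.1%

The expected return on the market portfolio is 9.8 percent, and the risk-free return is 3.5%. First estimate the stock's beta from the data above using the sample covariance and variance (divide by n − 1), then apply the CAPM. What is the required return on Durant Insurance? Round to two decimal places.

Mean R_i = (3.3 − 3.8 + 7.4 + 1.3 + 1.2 − 0.1 − 0.2 + 1.7) / 8 = 1.3500%
Mean R_m = (-1.2 − 5.4 + 6.4 + 1.8 + 1.9 − 0.9 − 3.7 − 0.1) / 8 = -0.1500%
Σ(R_i − R̄_i)(R_m − R̄_m) = 70.8200  ⇒  Cov = 70.8200 / 7 = 10.1171
Σ(R_m − R̄_m)² = 92.7400  ⇒  Var(R_m) = 92.7400 / 7 = 13.2486
β = Cov / Var(R_m) = 10.1171 / 13.2486 = 0.7636
MRP = 9.8% − 3.5% = 6.30%
E(R) = R_f + β × MRP = 3.5% + 0.7636 × 6.3% = 8.31%

8.31%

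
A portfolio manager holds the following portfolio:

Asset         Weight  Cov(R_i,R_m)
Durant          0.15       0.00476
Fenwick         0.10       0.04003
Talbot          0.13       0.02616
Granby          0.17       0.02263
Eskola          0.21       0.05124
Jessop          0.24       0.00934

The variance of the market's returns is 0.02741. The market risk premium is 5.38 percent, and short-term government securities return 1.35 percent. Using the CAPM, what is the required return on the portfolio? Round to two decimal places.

6.25%

β_Durant = 0.00476 / 0.02741 = 0.1737
β_Fenwick = 0.04003 / 0.02741 = 1.4604
β_Talbot = 0.02616 / 0.02741 = 0.9544
β_Granby = 0.02263 / 0.02741 = 0.8256
β_Eskola = 0.05124 / 0.02741 = 1.8694
β_Jessop = 0.00934 / 0.02741 = 0.3408
β_P = Σ w_i β_i = 0.15×0.1737 + 0.10×1.4604 + 0.13×0.9544 + 0.17×0.8256 + 0.21×1.8694 + 0.24×0.3408 = 0.9109
E(R_P) = R_f + β_P × MRP = 1.35% + 0.9109 × 5.38% = 6.25%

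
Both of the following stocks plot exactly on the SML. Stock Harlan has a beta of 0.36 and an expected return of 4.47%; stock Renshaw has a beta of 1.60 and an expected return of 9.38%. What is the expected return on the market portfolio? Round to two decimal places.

Both satisfy E(R) = R_f + β·MRP, so the slope of the SML is
MRP = (9.38% − 4.47%) / (1.60 − 0.36) = 4.91% / 1.24 = 3.9597%
R_f = E(R_Harlan) − β_Harlan·MRP = 4.47% − 0.36 × 3.9597% = 3.0445%
E(R_m) = R_f + MRP = 3.0445% + 3.9597% = 7.00%

7.00%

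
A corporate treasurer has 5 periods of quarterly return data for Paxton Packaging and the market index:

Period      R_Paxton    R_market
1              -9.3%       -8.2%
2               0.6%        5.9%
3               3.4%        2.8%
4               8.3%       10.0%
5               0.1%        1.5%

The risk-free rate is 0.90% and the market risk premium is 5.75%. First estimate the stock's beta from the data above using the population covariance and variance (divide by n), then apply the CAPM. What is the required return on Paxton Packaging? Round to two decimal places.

6.08%

Mean R_i = (-9.3 + 0.6 + 3.4 + 8.3 + 0.1) / 5 = 0.6200%
Mean R_m = (-8.2 + 5.9 + 2.8 + 10.0 + 1.5) / 5 = 2.4000%
Σ(R_i − R̄_i)(R_m − R̄_m) = 165.0300  ⇒  Cov = 165.0300 / 5 = 33.0060
Σ(R_m − R̄_m)² = 183.3400  ⇒  Var(R_m) = 183.3400 / 5 = 36.6680
β = Cov / Var(R_m) = 33.0060 / 36.6680 = 0.9001
E(R) = R_f + β × MRP = 0.90% + 0.9001 × 5.75% = 6.08%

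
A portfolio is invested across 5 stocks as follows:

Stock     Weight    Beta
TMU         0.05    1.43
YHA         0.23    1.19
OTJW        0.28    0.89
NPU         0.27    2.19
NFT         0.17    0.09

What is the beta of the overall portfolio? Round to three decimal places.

1.201

β_P = Σ w_i β_i = 0.05×1.43 + 0.23×1.19 + 0.28×0.89 + 0.27×2.19 + 0.17×0.09 = 1.2010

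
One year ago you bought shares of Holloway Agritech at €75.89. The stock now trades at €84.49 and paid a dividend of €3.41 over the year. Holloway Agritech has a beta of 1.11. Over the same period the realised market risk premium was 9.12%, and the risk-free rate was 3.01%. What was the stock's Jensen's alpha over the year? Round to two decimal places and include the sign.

Realised HPR = (P1 + D1 − P0) / P0 = (84.49 + 3.41 − 75.89) / 75.89 = 12.01 / 75.89 = 15.8255%
CAPM required = R_f + β·MRP = 3.01% + 1.11 × 9.12% = 13.1332%
α = realised − required = 15.8255% − 13.1332% = +2.69%

+2.69%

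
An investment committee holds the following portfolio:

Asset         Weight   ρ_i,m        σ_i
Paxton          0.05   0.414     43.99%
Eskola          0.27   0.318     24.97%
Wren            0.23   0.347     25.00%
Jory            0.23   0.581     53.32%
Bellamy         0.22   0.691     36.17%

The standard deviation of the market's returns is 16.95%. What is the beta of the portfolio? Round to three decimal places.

β_Paxton = 0.414 × 43.99% / 16.95% = 1.0744
β_Eskola = 0.318 × 24.97% / 16.95% = 0.4685
β_Wren = 0.347 × 25.00% / 16.95% = 0.5118
β_Jory = 0.581 × 53.32% / 16.95% = 1.8277
β_Bellamy = 0.691 × 36.17% / 16.95% = 1.4745
β_P = Σ w_i β_i = 0.05×1.0744 + 0.27×0.4685 + 0.23×0.5118 + 0.23×1.8277 + 0.22×1.4745 = 1.0427

1.043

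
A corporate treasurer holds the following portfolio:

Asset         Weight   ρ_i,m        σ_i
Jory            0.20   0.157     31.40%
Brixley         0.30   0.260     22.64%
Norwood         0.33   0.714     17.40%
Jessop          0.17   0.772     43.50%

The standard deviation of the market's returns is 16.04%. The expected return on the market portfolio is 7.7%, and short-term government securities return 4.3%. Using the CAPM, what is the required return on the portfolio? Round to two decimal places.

6.96%

β_Jory = 0.157 × 31.40% / 16.04% = 0.3073
β_Brixley = 0.260 × 22.64% / 16.04% = 0.3670
β_Norwood = 0.714 × 17.40% / 16.04% = 0.7745
β_Jessop = 0.772 × 43.50% / 16.04% = 2.0936
β_P = Σ w_i β_i = 0.20×0.3073 + 0.30×0.3670 + 0.33×0.7745 + 0.17×2.0936 = 0.7831
MRP = 7.7% − 4.3% = 3.40%
E(R_P) = R_f + β_P × MRP = 4.3% + 0.7831 × 3.4% = 6.96%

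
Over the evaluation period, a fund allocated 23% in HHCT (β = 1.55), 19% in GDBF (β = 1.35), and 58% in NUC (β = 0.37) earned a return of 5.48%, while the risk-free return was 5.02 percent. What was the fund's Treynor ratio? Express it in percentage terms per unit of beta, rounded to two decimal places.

β_P = 0.23×1.55 + 0.19×1.35 + 0.58×0.37 = 0.8276
Treynor = (R_P − R_f) / β_P = (5.48% − 5.02%) / 0.8276 = 0.46% / 0.8276 = 0.56%

0.56%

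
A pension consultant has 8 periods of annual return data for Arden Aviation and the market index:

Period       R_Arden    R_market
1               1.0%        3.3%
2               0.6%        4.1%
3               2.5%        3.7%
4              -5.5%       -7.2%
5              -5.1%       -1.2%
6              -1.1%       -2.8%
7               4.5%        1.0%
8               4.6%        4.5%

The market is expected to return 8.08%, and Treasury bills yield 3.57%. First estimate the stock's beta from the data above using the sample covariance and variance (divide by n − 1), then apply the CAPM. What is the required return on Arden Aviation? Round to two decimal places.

Mean R_i = (1.0 + 0.6 + 2.5 − 5.5 − 5.1 − 1.1 + 4.5 + 4.6) / 8 = 0.1875%
Mean R_m = (3.3 + 4.1 + 3.7 − 7.2 − 1.2 − 2.8 + 1.0 + 4.5) / 8 = 0.6750%
Σ(R_i − R̄_i)(R_m − R̄_m) = 87.9975  ⇒  Cov = 87.9975 / 7 = 12.5711
Σ(R_m − R̄_m)² = 120.1150  ⇒  Var(R_m) = 120.1150 / 7 = 17.1593
β = Cov / Var(R_m) = 12.5711 / 17.1593 = 0.7326
MRP = 8.08% − 3.57% = 4.51%
E(R) = R_f + β × MRP = 3.57% + 0.7326 × 4.51% = 6.87%

6.87%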